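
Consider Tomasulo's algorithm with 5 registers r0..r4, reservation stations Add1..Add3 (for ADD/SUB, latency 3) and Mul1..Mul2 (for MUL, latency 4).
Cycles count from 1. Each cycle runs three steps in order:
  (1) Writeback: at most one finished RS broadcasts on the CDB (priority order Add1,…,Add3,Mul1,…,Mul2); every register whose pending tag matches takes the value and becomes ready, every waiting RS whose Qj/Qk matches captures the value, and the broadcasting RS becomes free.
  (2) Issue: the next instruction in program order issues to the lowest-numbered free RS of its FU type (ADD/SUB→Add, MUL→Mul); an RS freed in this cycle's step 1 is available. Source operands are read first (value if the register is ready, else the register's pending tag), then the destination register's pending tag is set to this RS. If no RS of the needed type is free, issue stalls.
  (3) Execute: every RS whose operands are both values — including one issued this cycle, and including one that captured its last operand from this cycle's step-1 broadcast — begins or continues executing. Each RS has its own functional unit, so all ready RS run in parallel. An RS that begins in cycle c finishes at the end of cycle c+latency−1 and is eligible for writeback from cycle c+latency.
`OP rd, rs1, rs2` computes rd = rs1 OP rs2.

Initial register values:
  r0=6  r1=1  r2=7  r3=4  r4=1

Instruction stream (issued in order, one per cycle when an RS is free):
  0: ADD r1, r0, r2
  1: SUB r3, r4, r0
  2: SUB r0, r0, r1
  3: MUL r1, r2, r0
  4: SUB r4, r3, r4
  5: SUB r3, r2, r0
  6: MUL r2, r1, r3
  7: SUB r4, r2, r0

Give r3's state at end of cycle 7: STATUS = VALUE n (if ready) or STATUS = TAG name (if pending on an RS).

STATUS = TAG Add2

c1: issue ADD r1<-Add1 | r0:6,r1:Add1,r2:7,r3:4,r4:1
c2: issue SUB r3<-Add2 | r0:6,r1:Add1,r2:7,r3:Add2,r4:1
c3: issue SUB r0<-Add3 | r0:Add3,r1:Add1,r2:7,r3:Add2,r4:1
c4: CDB Add1=13; issue MUL r1<-Mul1 | r0:Add3,r1:Mul1,r2:7,r3:Add2,r4:1
c5: CDB Add2=-5; issue SUB r4<-Add1 | r0:Add3,r1:Mul1,r2:7,r3:-5,r4:Add1
c6: issue SUB r3<-Add2 | r0:Add3,r1:Mul1,r2:7,r3:Add2,r4:Add1
c7: CDB Add3=-7; issue MUL r2<-Mul2 | r0:-7,r1:Mul1,r2:Mul2,r3:Add2,r4:Add1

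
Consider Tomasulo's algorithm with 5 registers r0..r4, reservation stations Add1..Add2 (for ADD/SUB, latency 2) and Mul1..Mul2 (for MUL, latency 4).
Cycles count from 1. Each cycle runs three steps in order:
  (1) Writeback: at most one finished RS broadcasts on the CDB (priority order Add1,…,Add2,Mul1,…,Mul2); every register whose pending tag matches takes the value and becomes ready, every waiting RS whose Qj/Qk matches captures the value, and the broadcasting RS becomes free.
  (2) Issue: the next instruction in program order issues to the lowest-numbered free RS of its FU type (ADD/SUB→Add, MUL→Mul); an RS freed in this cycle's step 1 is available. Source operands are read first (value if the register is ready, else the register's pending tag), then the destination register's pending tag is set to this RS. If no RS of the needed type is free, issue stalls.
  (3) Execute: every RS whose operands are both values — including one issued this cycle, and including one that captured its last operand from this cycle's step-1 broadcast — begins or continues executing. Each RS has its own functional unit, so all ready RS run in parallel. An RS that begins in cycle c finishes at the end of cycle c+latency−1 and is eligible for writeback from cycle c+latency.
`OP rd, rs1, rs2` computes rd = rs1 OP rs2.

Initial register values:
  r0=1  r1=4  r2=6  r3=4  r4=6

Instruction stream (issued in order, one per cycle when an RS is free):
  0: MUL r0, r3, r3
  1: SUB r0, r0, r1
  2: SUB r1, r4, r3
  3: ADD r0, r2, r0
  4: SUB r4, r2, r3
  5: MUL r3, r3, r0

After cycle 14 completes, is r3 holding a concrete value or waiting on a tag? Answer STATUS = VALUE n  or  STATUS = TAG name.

cycle 1: issue MUL r0<-Mul1 // r0:Mul1,r1:4,r2:6,r3:4,r4:6
cycle 2: issue SUB r0<-Add1 // r0:Add1,r1:4,r2:6,r3:4,r4:6
cycle 3: issue SUB r1<-Add2 // r0:Add1,r1:Add2,r2:6,r3:4,r4:6
cycle 4: stall // r0:Add1,r1:Add2,r2:6,r3:4,r4:6
cycle 5: CDB Add2=2; issue ADD r0<-Add2 // r0:Add2,r1:2,r2:6,r3:4,r4:6
cycle 6: CDB Mul1=16; stall // r0:Add2,r1:2,r2:6,r3:4,r4:6
cycle 7: stall // r0:Add2,r1:2,r2:6,r3:4,r4:6
cycle 8: CDB Add1=12; issue SUB r4<-Add1 // r0:Add2,r1:2,r2:6,r3:4,r4:Add1
cycle 9: issue MUL r3<-Mul1 // r0:Add2,r1:2,r2:6,r3:Mul1,r4:Add1
cycle 10: CDB Add1=2 // r0:Add2,r1:2,r2:6,r3:Mul1,r4:2
cycle 11: CDB Add2=18 // r0:18,r1:2,r2:6,r3:Mul1,r4:2
cycle 12: - // r0:18,r1:2,r2:6,r3:Mul1,r4:2
cycle 13: - // r0:18,r1:2,r2:6,r3:Mul1,r4:2
cycle 14: - // r0:18,r1:2,r2:6,r3:Mul1,r4:2

STATUS = TAG Mul1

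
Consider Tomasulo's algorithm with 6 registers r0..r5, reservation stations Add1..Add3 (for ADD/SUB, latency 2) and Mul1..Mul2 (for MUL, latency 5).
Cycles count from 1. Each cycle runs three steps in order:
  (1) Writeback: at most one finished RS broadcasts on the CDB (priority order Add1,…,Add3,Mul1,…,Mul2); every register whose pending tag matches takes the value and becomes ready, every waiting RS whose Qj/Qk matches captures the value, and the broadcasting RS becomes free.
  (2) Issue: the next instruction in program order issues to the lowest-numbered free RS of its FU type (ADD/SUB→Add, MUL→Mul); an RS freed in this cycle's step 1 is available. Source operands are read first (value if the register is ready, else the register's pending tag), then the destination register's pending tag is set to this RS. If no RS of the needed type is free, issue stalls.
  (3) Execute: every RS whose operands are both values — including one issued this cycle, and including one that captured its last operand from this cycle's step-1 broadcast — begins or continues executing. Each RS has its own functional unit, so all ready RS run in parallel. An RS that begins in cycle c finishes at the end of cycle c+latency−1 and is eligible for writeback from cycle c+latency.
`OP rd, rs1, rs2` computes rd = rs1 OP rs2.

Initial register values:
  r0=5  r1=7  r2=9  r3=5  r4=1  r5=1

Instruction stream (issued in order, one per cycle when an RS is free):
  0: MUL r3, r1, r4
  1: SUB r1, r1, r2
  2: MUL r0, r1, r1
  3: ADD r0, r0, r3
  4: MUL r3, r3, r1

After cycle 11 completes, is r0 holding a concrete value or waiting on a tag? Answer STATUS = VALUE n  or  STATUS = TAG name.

STATUS = VALUE 11

  c1: issue MUL r3<-Mul1  regs: r0:5,r1:7,r2:9,r3:Mul1,r4:1,r5:1
  c2: issue SUB r1<-Add1  regs: r0:5,r1:Add1,r2:9,r3:Mul1,r4:1,r5:1
  c3: issue MUL r0<-Mul2  regs: r0:Mul2,r1:Add1,r2:9,r3:Mul1,r4:1,r5:1
  c4: CDB Add1=-2; issue ADD r0<-Add1  regs: r0:Add1,r1:-2,r2:9,r3:Mul1,r4:1,r5:1
  c5: stall  regs: r0:Add1,r1:-2,r2:9,r3:Mul1,r4:1,r5:1
  c6: CDB Mul1=7; issue MUL r3<-Mul1  regs: r0:Add1,r1:-2,r2:9,r3:Mul1,r4:1,r5:1
  c7: -  regs: r0:Add1,r1:-2,r2:9,r3:Mul1,r4:1,r5:1
  c8: -  regs: r0:Add1,r1:-2,r2:9,r3:Mul1,r4:1,r5:1
  c9: CDB Mul2=4  regs: r0:Add1,r1:-2,r2:9,r3:Mul1,r4:1,r5:1
  c10: -  regs: r0:Add1,r1:-2,r2:9,r3:Mul1,r4:1,r5:1
  c11: CDB Add1=11  regs: r0:11,r1:-2,r2:9,r3:Mul1,r4:1,r5:1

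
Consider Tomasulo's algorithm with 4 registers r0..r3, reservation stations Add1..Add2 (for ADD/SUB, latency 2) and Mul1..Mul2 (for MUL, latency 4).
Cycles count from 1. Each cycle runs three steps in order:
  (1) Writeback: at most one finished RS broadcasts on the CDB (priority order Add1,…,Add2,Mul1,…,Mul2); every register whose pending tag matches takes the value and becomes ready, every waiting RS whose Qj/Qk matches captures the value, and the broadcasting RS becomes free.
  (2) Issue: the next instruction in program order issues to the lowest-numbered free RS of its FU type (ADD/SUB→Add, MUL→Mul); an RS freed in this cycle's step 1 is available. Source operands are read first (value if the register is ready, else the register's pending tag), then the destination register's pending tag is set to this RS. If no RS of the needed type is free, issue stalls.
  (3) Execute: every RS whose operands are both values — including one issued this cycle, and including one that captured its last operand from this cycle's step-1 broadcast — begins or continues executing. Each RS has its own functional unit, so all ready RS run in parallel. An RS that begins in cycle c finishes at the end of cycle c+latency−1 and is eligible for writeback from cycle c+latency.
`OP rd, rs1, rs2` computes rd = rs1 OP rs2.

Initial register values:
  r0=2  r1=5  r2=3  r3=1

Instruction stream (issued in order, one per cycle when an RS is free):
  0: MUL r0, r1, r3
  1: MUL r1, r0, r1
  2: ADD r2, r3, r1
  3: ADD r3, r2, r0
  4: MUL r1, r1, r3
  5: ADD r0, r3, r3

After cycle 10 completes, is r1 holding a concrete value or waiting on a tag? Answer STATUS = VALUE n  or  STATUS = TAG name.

cycle 1: issue MUL r0<-Mul1 // r0:Mul1,r1:5,r2:3,r3:1
cycle 2: issue MUL r1<-Mul2 // r0:Mul1,r1:Mul2,r2:3,r3:1
cycle 3: issue ADD r2<-Add1 // r0:Mul1,r1:Mul2,r2:Add1,r3:1
cycle 4: issue ADD r3<-Add2 // r0:Mul1,r1:Mul2,r2:Add1,r3:Add2
cycle 5: CDB Mul1=5; issue MUL r1<-Mul1 // r0:5,r1:Mul1,r2:Add1,r3:Add2
cycle 6: stall // r0:5,r1:Mul1,r2:Add1,r3:Add2
cycle 7: stall // r0:5,r1:Mul1,r2:Add1,r3:Add2
cycle 8: stall // r0:5,r1:Mul1,r2:Add1,r3:Add2
cycle 9: CDB Mul2=25; stall // r0:5,r1:Mul1,r2:Add1,r3:Add2
cycle 10: stall // r0:5,r1:Mul1,r2:Add1,r3:Add2

STATUS = TAG Mul1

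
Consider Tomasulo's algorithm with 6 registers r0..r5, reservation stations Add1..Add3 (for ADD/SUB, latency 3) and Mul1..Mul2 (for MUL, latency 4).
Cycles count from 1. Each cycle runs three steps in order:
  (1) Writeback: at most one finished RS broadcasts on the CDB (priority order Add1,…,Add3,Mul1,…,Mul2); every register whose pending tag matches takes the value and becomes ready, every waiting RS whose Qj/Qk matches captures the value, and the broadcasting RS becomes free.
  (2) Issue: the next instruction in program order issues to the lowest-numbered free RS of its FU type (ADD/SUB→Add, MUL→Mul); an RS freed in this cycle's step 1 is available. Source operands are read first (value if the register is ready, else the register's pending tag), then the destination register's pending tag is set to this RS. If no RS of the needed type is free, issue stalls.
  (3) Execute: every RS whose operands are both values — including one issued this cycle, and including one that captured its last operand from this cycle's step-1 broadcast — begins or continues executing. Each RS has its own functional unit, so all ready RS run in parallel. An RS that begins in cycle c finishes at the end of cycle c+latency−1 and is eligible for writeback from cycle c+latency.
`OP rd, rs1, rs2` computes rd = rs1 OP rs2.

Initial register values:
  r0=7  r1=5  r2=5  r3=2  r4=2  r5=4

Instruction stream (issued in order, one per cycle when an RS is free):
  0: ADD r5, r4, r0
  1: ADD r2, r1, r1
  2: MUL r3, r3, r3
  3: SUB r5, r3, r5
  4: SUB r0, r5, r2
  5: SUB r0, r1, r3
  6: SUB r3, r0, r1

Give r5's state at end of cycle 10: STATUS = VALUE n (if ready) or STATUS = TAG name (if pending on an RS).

cycle 1: issue ADD r5<-Add1 // r0:7,r1:5,r2:5,r3:2,r4:2,r5:Add1
cycle 2: issue ADD r2<-Add2 // r0:7,r1:5,r2:Add2,r3:2,r4:2,r5:Add1
cycle 3: issue MUL r3<-Mul1 // r0:7,r1:5,r2:Add2,r3:Mul1,r4:2,r5:Add1
cycle 4: CDB Add1=9; issue SUB r5<-Add1 // r0:7,r1:5,r2:Add2,r3:Mul1,r4:2,r5:Add1
cycle 5: CDB Add2=10; issue SUB r0<-Add2 // r0:Add2,r1:5,r2:10,r3:Mul1,r4:2,r5:Add1
cycle 6: issue SUB r0<-Add3 // r0:Add3,r1:5,r2:10,r3:Mul1,r4:2,r5:Add1
cycle 7: CDB Mul1=4; stall // r0:Add3,r1:5,r2:10,r3:4,r4:2,r5:Add1
cycle 8: stall // r0:Add3,r1:5,r2:10,r3:4,r4:2,r5:Add1
cycle 9: stall // r0:Add3,r1:5,r2:10,r3:4,r4:2,r5:Add1
cycle 10: CDB Add1=-5; issue SUB r3<-Add1 // r0:Add3,r1:5,r2:10,r3:Add1,r4:2,r5:-5

STATUS = VALUE -5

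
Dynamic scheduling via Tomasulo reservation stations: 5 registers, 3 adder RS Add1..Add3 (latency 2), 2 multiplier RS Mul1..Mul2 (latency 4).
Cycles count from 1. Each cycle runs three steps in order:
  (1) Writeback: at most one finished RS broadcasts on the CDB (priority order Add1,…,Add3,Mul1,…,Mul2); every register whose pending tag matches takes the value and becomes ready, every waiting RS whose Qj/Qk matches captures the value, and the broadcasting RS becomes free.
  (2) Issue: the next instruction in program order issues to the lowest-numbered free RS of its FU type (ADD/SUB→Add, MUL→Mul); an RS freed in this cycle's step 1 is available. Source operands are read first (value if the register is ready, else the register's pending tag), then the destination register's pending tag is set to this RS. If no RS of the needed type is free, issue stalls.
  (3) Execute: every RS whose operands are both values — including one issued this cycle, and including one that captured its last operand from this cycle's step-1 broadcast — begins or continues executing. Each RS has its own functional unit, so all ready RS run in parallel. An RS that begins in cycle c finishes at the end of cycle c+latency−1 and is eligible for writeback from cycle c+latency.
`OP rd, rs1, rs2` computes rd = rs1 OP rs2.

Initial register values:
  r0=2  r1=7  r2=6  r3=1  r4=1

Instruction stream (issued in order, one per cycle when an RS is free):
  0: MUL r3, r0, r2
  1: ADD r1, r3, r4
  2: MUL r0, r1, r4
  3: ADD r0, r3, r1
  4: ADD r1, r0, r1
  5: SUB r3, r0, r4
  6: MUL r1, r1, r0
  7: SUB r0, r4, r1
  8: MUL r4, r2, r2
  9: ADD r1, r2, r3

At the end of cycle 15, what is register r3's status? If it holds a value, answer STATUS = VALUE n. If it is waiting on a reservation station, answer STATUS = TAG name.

STATUS = VALUE 24

  c1: issue MUL r3<-Mul1  regs: r0:2,r1:7,r2:6,r3:Mul1,r4:1
  c2: issue ADD r1<-Add1  regs: r0:2,r1:Add1,r2:6,r3:Mul1,r4:1
  c3: issue MUL r0<-Mul2  regs: r0:Mul2,r1:Add1,r2:6,r3:Mul1,r4:1
  c4: issue ADD r0<-Add2  regs: r0:Add2,r1:Add1,r2:6,r3:Mul1,r4:1
  c5: CDB Mul1=12; issue ADD r1<-Add3  regs: r0:Add2,r1:Add3,r2:6,r3:12,r4:1
  c6: stall  regs: r0:Add2,r1:Add3,r2:6,r3:12,r4:1
  c7: CDB Add1=13; issue SUB r3<-Add1  regs: r0:Add2,r1:Add3,r2:6,r3:Add1,r4:1
  c8: issue MUL r1<-Mul1  regs: r0:Add2,r1:Mul1,r2:6,r3:Add1,r4:1
  c9: CDB Add2=25; issue SUB r0<-Add2  regs: r0:Add2,r1:Mul1,r2:6,r3:Add1,r4:1
  c10: stall  regs: r0:Add2,r1:Mul1,r2:6,r3:Add1,r4:1
  c11: CDB Add1=24; stall  regs: r0:Add2,r1:Mul1,r2:6,r3:24,r4:1
  c12: CDB Add3=38; stall  regs: r0:Add2,r1:Mul1,r2:6,r3:24,r4:1
  c13: CDB Mul2=13; issue MUL r4<-Mul2  regs: r0:Add2,r1:Mul1,r2:6,r3:24,r4:Mul2
  c14: issue ADD r1<-Add1  regs: r0:Add2,r1:Add1,r2:6,r3:24,r4:Mul2
  c15: -  regs: r0:Add2,r1:Add1,r2:6,r3:24,r4:Mul2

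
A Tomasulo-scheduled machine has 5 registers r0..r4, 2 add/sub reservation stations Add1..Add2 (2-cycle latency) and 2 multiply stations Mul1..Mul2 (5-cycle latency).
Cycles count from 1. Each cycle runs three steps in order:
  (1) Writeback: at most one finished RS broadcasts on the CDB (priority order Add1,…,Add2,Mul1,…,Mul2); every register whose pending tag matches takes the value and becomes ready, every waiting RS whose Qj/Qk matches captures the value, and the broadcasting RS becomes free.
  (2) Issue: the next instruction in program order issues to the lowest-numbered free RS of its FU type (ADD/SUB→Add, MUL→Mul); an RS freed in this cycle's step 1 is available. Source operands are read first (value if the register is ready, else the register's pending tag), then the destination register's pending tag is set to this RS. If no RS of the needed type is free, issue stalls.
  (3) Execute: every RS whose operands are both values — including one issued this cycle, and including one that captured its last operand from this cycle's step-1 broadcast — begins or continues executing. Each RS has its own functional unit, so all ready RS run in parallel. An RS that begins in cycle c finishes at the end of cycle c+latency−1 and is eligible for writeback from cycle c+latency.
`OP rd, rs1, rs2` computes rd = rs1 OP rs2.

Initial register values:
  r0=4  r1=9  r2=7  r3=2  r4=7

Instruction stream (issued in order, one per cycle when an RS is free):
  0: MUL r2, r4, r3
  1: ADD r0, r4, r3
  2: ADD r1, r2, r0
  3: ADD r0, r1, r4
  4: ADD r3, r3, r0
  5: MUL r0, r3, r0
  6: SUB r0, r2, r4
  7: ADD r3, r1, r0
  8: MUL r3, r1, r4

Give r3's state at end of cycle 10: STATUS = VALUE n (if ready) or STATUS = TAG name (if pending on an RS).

STATUS = TAG Add2

c1: issue MUL r2<-Mul1 | r0:4,r1:9,r2:Mul1,r3:2,r4:7
c2: issue ADD r0<-Add1 | r0:Add1,r1:9,r2:Mul1,r3:2,r4:7
c3: issue ADD r1<-Add2 | r0:Add1,r1:Add2,r2:Mul1,r3:2,r4:7
c4: CDB Add1=9; issue ADD r0<-Add1 | r0:Add1,r1:Add2,r2:Mul1,r3:2,r4:7
c5: stall | r0:Add1,r1:Add2,r2:Mul1,r3:2,r4:7
c6: CDB Mul1=14; stall | r0:Add1,r1:Add2,r2:14,r3:2,r4:7
c7: stall | r0:Add1,r1:Add2,r2:14,r3:2,r4:7
c8: CDB Add2=23; issue ADD r3<-Add2 | r0:Add1,r1:23,r2:14,r3:Add2,r4:7
c9: issue MUL r0<-Mul1 | r0:Mul1,r1:23,r2:14,r3:Add2,r4:7
c10: CDB Add1=30; issue SUB r0<-Add1 | r0:Add1,r1:23,r2:14,r3:Add2,r4:7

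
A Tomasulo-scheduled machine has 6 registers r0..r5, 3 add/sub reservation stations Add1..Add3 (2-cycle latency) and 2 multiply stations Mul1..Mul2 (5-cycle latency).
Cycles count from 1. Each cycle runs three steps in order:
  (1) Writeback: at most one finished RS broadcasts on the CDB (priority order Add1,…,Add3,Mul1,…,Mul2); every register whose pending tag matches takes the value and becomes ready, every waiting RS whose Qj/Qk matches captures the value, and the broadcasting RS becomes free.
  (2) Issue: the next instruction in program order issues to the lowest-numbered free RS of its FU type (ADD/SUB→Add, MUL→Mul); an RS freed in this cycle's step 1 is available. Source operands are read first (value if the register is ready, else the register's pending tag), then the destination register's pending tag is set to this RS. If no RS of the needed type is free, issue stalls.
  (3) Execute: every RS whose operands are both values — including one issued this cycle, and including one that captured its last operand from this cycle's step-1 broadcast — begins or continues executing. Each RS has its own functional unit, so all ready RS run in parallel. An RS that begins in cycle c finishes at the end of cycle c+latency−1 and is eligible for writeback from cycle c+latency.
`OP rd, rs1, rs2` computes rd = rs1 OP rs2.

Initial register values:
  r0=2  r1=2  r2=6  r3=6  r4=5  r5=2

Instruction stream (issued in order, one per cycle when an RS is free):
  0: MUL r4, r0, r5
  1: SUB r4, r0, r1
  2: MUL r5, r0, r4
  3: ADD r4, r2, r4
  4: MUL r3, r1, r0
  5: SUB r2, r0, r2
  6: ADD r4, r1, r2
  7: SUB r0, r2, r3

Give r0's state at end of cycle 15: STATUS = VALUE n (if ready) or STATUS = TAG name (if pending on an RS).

  c1: issue MUL r4<-Mul1  regs: r0:2,r1:2,r2:6,r3:6,r4:Mul1,r5:2
  c2: issue SUB r4<-Add1  regs: r0:2,r1:2,r2:6,r3:6,r4:Add1,r5:2
  c3: issue MUL r5<-Mul2  regs: r0:2,r1:2,r2:6,r3:6,r4:Add1,r5:Mul2
  c4: CDB Add1=0; issue ADD r4<-Add1  regs: r0:2,r1:2,r2:6,r3:6,r4:Add1,r5:Mul2
  c5: stall  regs: r0:2,r1:2,r2:6,r3:6,r4:Add1,r5:Mul2
  c6: CDB Add1=6; stall  regs: r0:2,r1:2,r2:6,r3:6,r4:6,r5:Mul2
  c7: CDB Mul1=4; issue MUL r3<-Mul1  regs: r0:2,r1:2,r2:6,r3:Mul1,r4:6,r5:Mul2
  c8: issue SUB r2<-Add1  regs: r0:2,r1:2,r2:Add1,r3:Mul1,r4:6,r5:Mul2
  c9: CDB Mul2=0; issue ADD r4<-Add2  regs: r0:2,r1:2,r2:Add1,r3:Mul1,r4:Add2,r5:0
  c10: CDB Add1=-4; issue SUB r0<-Add1  regs: r0:Add1,r1:2,r2:-4,r3:Mul1,r4:Add2,r5:0
  c11: -  regs: r0:Add1,r1:2,r2:-4,r3:Mul1,r4:Add2,r5:0
  c12: CDB Add2=-2  regs: r0:Add1,r1:2,r2:-4,r3:Mul1,r4:-2,r5:0
  c13: CDB Mul1=4  regs: r0:Add1,r1:2,r2:-4,r3:4,r4:-2,r5:0
  c14: -  regs: r0:Add1,r1:2,r2:-4,r3:4,r4:-2,r5:0
  c15: CDB Add1=-8  regs: r0:-8,r1:2,r2:-4,r3:4,r4:-2,r5:0

STATUS = VALUE -8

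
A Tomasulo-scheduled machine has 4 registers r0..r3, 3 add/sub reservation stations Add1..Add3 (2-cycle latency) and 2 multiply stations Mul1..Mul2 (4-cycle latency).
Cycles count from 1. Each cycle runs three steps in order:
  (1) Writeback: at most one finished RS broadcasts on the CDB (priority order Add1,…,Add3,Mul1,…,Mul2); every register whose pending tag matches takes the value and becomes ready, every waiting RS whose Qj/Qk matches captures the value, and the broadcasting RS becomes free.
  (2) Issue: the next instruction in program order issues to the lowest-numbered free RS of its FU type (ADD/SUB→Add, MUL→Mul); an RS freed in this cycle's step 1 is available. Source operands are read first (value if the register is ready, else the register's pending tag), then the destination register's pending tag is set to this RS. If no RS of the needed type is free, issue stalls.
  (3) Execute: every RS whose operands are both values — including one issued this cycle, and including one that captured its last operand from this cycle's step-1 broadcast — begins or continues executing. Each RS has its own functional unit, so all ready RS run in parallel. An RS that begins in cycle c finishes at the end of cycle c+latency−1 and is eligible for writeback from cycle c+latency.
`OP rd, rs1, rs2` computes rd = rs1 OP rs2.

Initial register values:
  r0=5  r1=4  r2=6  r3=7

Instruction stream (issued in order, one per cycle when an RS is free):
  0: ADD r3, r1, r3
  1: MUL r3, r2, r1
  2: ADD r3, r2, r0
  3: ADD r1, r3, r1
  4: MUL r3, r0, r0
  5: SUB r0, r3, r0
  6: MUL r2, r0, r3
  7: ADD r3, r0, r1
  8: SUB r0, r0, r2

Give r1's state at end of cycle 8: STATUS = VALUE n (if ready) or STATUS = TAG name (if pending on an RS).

cycle 1: issue ADD r3<-Add1 // r0:5,r1:4,r2:6,r3:Add1
cycle 2: issue MUL r3<-Mul1 // r0:5,r1:4,r2:6,r3:Mul1
cycle 3: CDB Add1=11; issue ADD r3<-Add1 // r0:5,r1:4,r2:6,r3:Add1
cycle 4: issue ADD r1<-Add2 // r0:5,r1:Add2,r2:6,r3:Add1
cycle 5: CDB Add1=11; issue MUL r3<-Mul2 // r0:5,r1:Add2,r2:6,r3:Mul2
cycle 6: CDB Mul1=24; issue SUB r0<-Add1 // r0:Add1,r1:Add2,r2:6,r3:Mul2
cycle 7: CDB Add2=15; issue MUL r2<-Mul1 // r0:Add1,r1:15,r2:Mul1,r3:Mul2
cycle 8: issue ADD r3<-Add2 // r0:Add1,r1:15,r2:Mul1,r3:Add2

STATUS = VALUE 15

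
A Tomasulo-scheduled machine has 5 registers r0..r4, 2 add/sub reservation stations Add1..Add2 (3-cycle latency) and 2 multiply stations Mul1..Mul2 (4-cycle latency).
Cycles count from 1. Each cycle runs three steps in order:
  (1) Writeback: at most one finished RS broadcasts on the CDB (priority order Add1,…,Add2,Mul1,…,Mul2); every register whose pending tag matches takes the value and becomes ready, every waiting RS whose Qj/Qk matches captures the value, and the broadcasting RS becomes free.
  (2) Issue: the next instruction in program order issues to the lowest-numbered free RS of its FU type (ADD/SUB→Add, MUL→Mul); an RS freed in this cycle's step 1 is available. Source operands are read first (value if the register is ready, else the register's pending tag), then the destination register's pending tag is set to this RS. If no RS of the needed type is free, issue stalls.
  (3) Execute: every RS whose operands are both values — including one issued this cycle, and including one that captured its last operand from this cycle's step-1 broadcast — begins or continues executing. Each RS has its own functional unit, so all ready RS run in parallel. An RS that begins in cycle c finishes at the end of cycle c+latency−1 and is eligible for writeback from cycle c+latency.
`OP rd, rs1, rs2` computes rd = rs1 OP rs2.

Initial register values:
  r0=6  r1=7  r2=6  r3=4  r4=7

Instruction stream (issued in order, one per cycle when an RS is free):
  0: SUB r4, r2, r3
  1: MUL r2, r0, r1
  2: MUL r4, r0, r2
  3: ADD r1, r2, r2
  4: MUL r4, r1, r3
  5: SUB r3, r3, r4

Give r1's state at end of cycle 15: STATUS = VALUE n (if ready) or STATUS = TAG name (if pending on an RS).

STATUS = VALUE 84

  c1: issue SUB r4<-Add1  regs: r0:6,r1:7,r2:6,r3:4,r4:Add1
  c2: issue MUL r2<-Mul1  regs: r0:6,r1:7,r2:Mul1,r3:4,r4:Add1
  c3: issue MUL r4<-Mul2  regs: r0:6,r1:7,r2:Mul1,r3:4,r4:Mul2
  c4: CDB Add1=2; issue ADD r1<-Add1  regs: r0:6,r1:Add1,r2:Mul1,r3:4,r4:Mul2
  c5: stall  regs: r0:6,r1:Add1,r2:Mul1,r3:4,r4:Mul2
  c6: CDB Mul1=42; issue MUL r4<-Mul1  regs: r0:6,r1:Add1,r2:42,r3:4,r4:Mul1
  c7: issue SUB r3<-Add2  regs: r0:6,r1:Add1,r2:42,r3:Add2,r4:Mul1
  c8: -  regs: r0:6,r1:Add1,r2:42,r3:Add2,r4:Mul1
  c9: CDB Add1=84  regs: r0:6,r1:84,r2:42,r3:Add2,r4:Mul1
  c10: CDB Mul2=252  regs: r0:6,r1:84,r2:42,r3:Add2,r4:Mul1
  c11: -  regs: r0:6,r1:84,r2:42,r3:Add2,r4:Mul1
  c12: -  regs: r0:6,r1:84,r2:42,r3:Add2,r4:Mul1
  c13: CDB Mul1=336  regs: r0:6,r1:84,r2:42,r3:Add2,r4:336
  c14: -  regs: r0:6,r1:84,r2:42,r3:Add2,r4:336
  c15: -  regs: r0:6,r1:84,r2:42,r3:Add2,r4:336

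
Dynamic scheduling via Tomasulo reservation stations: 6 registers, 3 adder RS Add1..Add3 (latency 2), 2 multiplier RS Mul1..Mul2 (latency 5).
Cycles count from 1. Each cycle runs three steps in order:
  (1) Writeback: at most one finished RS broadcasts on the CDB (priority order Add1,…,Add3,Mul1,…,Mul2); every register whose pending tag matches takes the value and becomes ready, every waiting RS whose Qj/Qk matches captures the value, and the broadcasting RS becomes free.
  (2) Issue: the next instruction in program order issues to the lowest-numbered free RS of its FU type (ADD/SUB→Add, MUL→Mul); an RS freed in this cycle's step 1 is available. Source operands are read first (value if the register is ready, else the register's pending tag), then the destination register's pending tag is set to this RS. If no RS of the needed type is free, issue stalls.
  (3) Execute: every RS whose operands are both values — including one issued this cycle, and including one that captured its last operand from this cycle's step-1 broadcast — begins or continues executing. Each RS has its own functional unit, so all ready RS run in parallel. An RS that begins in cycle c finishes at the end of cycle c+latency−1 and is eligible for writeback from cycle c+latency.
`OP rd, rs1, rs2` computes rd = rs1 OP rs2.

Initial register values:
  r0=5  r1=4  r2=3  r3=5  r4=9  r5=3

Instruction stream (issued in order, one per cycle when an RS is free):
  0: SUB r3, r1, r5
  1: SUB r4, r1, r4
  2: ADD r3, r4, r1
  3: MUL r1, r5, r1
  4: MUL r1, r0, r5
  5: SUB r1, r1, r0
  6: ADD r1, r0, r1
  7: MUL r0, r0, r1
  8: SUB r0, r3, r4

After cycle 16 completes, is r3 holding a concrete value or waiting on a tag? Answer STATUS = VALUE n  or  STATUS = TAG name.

cycle 1: issue SUB r3<-Add1 // r0:5,r1:4,r2:3,r3:Add1,r4:9,r5:3
cycle 2: issue SUB r4<-Add2 // r0:5,r1:4,r2:3,r3:Add1,r4:Add2,r5:3
cycle 3: CDB Add1=1; issue ADD r3<-Add1 // r0:5,r1:4,r2:3,r3:Add1,r4:Add2,r5:3
cycle 4: CDB Add2=-5; issue MUL r1<-Mul1 // r0:5,r1:Mul1,r2:3,r3:Add1,r4:-5,r5:3
cycle 5: issue MUL r1<-Mul2 // r0:5,r1:Mul2,r2:3,r3:Add1,r4:-5,r5:3
cycle 6: CDB Add1=-1; issue SUB r1<-Add1 // r0:5,r1:Add1,r2:3,r3:-1,r4:-5,r5:3
cycle 7: issue ADD r1<-Add2 // r0:5,r1:Add2,r2:3,r3:-1,r4:-5,r5:3
cycle 8: stall // r0:5,r1:Add2,r2:3,r3:-1,r4:-5,r5:3
cycle 9: CDB Mul1=12; issue MUL r0<-Mul1 // r0:Mul1,r1:Add2,r2:3,r3:-1,r4:-5,r5:3
cycle 10: CDB Mul2=15; issue SUB r0<-Add3 // r0:Add3,r1:Add2,r2:3,r3:-1,r4:-5,r5:3
cycle 11: - // r0:Add3,r1:Add2,r2:3,r3:-1,r4:-5,r5:3
cycle 12: CDB Add1=10 // r0:Add3,r1:Add2,r2:3,r3:-1,r4:-5,r5:3
cycle 13: CDB Add3=4 // r0:4,r1:Add2,r2:3,r3:-1,r4:-5,r5:3
cycle 14: CDB Add2=15 // r0:4,r1:15,r2:3,r3:-1,r4:-5,r5:3
cycle 15: - // r0:4,r1:15,r2:3,r3:-1,r4:-5,r5:3
cycle 16: - // r0:4,r1:15,r2:3,r3:-1,r4:-5,r5:3

STATUS = VALUE -1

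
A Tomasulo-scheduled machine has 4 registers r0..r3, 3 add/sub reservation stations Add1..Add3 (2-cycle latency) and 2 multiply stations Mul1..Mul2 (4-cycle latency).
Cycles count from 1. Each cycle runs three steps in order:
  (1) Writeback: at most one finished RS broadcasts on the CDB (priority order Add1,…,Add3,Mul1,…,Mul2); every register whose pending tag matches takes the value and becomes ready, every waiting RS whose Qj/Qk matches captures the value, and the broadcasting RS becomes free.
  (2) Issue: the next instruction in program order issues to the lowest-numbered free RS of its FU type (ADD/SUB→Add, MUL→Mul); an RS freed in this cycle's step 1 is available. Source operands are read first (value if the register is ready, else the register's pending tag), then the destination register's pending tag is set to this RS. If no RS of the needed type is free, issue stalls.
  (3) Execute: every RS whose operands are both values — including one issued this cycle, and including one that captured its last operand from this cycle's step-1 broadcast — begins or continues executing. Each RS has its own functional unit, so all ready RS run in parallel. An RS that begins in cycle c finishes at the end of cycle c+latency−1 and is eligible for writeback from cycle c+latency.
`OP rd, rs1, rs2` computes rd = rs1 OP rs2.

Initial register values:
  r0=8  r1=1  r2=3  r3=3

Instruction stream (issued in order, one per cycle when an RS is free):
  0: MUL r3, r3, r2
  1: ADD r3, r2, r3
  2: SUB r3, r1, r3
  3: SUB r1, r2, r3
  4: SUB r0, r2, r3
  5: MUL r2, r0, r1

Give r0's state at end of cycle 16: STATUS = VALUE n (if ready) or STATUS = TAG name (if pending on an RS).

c1: issue MUL r3<-Mul1 | r0:8,r1:1,r2:3,r3:Mul1
c2: issue ADD r3<-Add1 | r0:8,r1:1,r2:3,r3:Add1
c3: issue SUB r3<-Add2 | r0:8,r1:1,r2:3,r3:Add2
c4: issue SUB r1<-Add3 | r0:8,r1:Add3,r2:3,r3:Add2
c5: CDB Mul1=9; stall | r0:8,r1:Add3,r2:3,r3:Add2
c6: stall | r0:8,r1:Add3,r2:3,r3:Add2
c7: CDB Add1=12; issue SUB r0<-Add1 | r0:Add1,r1:Add3,r2:3,r3:Add2
c8: issue MUL r2<-Mul1 | r0:Add1,r1:Add3,r2:Mul1,r3:Add2
c9: CDB Add2=-11 | r0:Add1,r1:Add3,r2:Mul1,r3:-11
c10: - | r0:Add1,r1:Add3,r2:Mul1,r3:-11
c11: CDB Add1=14 | r0:14,r1:Add3,r2:Mul1,r3:-11
c12: CDB Add3=14 | r0:14,r1:14,r2:Mul1,r3:-11
c13: - | r0:14,r1:14,r2:Mul1,r3:-11
c14: - | r0:14,r1:14,r2:Mul1,r3:-11
c15: - | r0:14,r1:14,r2:Mul1,r3:-11
c16: CDB Mul1=196 | r0:14,r1:14,r2:196,r3:-11

STATUS = VALUE 14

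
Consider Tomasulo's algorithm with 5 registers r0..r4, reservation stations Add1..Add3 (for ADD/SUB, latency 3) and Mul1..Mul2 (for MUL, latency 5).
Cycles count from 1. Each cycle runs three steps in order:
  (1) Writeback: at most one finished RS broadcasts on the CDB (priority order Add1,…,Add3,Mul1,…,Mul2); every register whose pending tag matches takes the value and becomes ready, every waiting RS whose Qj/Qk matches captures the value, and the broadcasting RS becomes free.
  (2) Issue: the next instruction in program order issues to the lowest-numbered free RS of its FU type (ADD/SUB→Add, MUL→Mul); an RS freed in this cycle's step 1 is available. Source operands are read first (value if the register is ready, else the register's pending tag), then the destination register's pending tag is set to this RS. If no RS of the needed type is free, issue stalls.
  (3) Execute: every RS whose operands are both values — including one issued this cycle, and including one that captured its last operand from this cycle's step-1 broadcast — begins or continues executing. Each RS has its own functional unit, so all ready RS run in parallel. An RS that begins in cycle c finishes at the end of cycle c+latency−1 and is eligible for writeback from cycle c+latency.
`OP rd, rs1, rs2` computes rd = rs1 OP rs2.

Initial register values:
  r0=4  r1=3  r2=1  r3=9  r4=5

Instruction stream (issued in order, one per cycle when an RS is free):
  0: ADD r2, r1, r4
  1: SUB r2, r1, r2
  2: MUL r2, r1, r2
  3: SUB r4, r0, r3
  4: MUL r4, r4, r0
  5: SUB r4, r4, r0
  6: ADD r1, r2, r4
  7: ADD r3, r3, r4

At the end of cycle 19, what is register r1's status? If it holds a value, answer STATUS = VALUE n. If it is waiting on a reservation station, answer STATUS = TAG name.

cycle 1: issue ADD r2<-Add1 // r0:4,r1:3,r2:Add1,r3:9,r4:5
cycle 2: issue SUB r2<-Add2 // r0:4,r1:3,r2:Add2,r3:9,r4:5
cycle 3: issue MUL r2<-Mul1 // r0:4,r1:3,r2:Mul1,r3:9,r4:5
cycle 4: CDB Add1=8; issue SUB r4<-Add1 // r0:4,r1:3,r2:Mul1,r3:9,r4:Add1
cycle 5: issue MUL r4<-Mul2 // r0:4,r1:3,r2:Mul1,r3:9,r4:Mul2
cycle 6: issue SUB r4<-Add3 // r0:4,r1:3,r2:Mul1,r3:9,r4:Add3
cycle 7: CDB Add1=-5; issue ADD r1<-Add1 // r0:4,r1:Add1,r2:Mul1,r3:9,r4:Add3
cycle 8: CDB Add2=-5; issue ADD r3<-Add2 // r0:4,r1:Add1,r2:Mul1,r3:Add2,r4:Add3
cycle 9: - // r0:4,r1:Add1,r2:Mul1,r3:Add2,r4:Add3
cycle 10: - // r0:4,r1:Add1,r2:Mul1,r3:Add2,r4:Add3
cycle 11: - // r0:4,r1:Add1,r2:Mul1,r3:Add2,r4:Add3
cycle 12: CDB Mul2=-20 // r0:4,r1:Add1,r2:Mul1,r3:Add2,r4:Add3
cycle 13: CDB Mul1=-15 // r0:4,r1:Add1,r2:-15,r3:Add2,r4:Add3
cycle 14: - // r0:4,r1:Add1,r2:-15,r3:Add2,r4:Add3
cycle 15: CDB Add3=-24 // r0:4,r1:Add1,r2:-15,r3:Add2,r4:-24
cycle 16: - // r0:4,r1:Add1,r2:-15,r3:Add2,r4:-24
cycle 17: - // r0:4,r1:Add1,r2:-15,r3:Add2,r4:-24
cycle 18: CDB Add1=-39 // r0:4,r1:-39,r2:-15,r3:Add2,r4:-24
cycle 19: CDB Add2=-15 // r0:4,r1:-39,r2:-15,r3:-15,r4:-24

STATUS = VALUE -39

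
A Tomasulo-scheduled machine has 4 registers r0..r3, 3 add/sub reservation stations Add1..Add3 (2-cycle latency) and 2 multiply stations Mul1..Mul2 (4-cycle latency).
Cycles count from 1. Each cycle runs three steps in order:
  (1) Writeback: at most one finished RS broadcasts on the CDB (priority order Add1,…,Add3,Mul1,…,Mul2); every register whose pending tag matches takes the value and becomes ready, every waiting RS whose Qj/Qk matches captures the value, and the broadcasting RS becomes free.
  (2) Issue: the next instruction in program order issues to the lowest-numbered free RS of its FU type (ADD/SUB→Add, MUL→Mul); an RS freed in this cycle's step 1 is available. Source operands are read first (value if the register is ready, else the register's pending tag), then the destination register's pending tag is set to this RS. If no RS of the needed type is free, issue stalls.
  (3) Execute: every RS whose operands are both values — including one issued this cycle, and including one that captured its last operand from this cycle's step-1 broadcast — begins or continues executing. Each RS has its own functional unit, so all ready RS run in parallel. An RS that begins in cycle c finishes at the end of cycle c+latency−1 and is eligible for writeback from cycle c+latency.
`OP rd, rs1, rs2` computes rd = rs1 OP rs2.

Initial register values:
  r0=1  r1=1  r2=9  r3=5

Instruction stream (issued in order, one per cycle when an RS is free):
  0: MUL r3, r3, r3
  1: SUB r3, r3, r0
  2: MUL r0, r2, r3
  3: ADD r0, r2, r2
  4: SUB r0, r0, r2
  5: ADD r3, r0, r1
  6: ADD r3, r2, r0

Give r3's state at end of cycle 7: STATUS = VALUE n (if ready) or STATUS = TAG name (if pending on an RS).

STATUS = TAG Add1

  c1: issue MUL r3<-Mul1  regs: r0:1,r1:1,r2:9,r3:Mul1
  c2: issue SUB r3<-Add1  regs: r0:1,r1:1,r2:9,r3:Add1
  c3: issue MUL r0<-Mul2  regs: r0:Mul2,r1:1,r2:9,r3:Add1
  c4: issue ADD r0<-Add2  regs: r0:Add2,r1:1,r2:9,r3:Add1
  c5: CDB Mul1=25; issue SUB r0<-Add3  regs: r0:Add3,r1:1,r2:9,r3:Add1
  c6: CDB Add2=18; issue ADD r3<-Add2  regs: r0:Add3,r1:1,r2:9,r3:Add2
  c7: CDB Add1=24; issue ADD r3<-Add1  regs: r0:Add3,r1:1,r2:9,r3:Add1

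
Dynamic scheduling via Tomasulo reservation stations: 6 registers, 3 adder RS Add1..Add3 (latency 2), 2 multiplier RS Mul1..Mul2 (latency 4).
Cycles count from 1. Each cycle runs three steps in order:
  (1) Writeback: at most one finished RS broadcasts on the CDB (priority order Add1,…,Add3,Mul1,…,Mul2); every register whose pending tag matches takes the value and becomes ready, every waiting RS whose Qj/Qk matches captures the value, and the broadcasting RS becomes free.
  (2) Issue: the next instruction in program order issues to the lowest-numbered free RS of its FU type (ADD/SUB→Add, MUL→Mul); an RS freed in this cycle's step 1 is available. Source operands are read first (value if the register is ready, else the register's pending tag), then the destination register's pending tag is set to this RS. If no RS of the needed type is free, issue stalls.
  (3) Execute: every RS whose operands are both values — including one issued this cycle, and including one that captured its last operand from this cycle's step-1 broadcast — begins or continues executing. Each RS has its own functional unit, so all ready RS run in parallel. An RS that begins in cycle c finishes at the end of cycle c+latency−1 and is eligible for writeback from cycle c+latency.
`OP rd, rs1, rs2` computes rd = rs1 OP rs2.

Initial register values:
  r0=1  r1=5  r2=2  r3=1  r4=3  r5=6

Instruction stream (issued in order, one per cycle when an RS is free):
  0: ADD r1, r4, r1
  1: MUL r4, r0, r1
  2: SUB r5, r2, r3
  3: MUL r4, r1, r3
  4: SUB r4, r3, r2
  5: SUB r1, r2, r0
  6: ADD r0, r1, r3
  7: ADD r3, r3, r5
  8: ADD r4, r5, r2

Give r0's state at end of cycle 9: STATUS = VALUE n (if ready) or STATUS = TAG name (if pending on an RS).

STATUS = TAG Add1

  c1: issue ADD r1<-Add1  regs: r0:1,r1:Add1,r2:2,r3:1,r4:3,r5:6
  c2: issue MUL r4<-Mul1  regs: r0:1,r1:Add1,r2:2,r3:1,r4:Mul1,r5:6
  c3: CDB Add1=8; issue SUB r5<-Add1  regs: r0:1,r1:8,r2:2,r3:1,r4:Mul1,r5:Add1
  c4: issue MUL r4<-Mul2  regs: r0:1,r1:8,r2:2,r3:1,r4:Mul2,r5:Add1
  c5: CDB Add1=1; issue SUB r4<-Add1  regs: r0:1,r1:8,r2:2,r3:1,r4:Add1,r5:1
  c6: issue SUB r1<-Add2  regs: r0:1,r1:Add2,r2:2,r3:1,r4:Add1,r5:1
  c7: CDB Add1=-1; issue ADD r0<-Add1  regs: r0:Add1,r1:Add2,r2:2,r3:1,r4:-1,r5:1
  c8: CDB Add2=1; issue ADD r3<-Add2  regs: r0:Add1,r1:1,r2:2,r3:Add2,r4:-1,r5:1
  c9: CDB Mul1=8; issue ADD r4<-Add3  regs: r0:Add1,r1:1,r2:2,r3:Add2,r4:Add3,r5:1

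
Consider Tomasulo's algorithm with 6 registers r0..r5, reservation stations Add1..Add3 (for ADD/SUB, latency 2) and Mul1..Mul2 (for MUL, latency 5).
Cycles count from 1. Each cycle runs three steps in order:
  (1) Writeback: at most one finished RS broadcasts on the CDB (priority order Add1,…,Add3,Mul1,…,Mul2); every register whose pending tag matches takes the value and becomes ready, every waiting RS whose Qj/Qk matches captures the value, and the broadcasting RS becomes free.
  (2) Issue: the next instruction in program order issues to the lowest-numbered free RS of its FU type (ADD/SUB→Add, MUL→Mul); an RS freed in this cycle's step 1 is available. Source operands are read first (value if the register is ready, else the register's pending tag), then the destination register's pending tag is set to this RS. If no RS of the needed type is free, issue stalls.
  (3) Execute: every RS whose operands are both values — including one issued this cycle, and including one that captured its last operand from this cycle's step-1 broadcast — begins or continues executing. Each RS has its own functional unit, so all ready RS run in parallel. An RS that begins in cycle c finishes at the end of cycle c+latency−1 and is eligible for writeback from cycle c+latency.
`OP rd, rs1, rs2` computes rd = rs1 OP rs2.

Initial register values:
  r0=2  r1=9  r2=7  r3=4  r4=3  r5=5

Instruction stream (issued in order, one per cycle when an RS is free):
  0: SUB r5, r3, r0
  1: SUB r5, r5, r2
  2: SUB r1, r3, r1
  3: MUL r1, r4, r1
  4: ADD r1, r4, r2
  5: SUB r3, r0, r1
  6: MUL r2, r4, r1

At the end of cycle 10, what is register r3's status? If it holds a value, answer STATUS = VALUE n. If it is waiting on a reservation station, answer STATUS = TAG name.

STATUS = VALUE -8

c1: issue SUB r5<-Add1 | r0:2,r1:9,r2:7,r3:4,r4:3,r5:Add1
c2: issue SUB r5<-Add2 | r0:2,r1:9,r2:7,r3:4,r4:3,r5:Add2
c3: CDB Add1=2; issue SUB r1<-Add1 | r0:2,r1:Add1,r2:7,r3:4,r4:3,r5:Add2
c4: issue MUL r1<-Mul1 | r0:2,r1:Mul1,r2:7,r3:4,r4:3,r5:Add2
c5: CDB Add1=-5; issue ADD r1<-Add1 | r0:2,r1:Add1,r2:7,r3:4,r4:3,r5:Add2
c6: CDB Add2=-5; issue SUB r3<-Add2 | r0:2,r1:Add1,r2:7,r3:Add2,r4:3,r5:-5
c7: CDB Add1=10; issue MUL r2<-Mul2 | r0:2,r1:10,r2:Mul2,r3:Add2,r4:3,r5:-5
c8: - | r0:2,r1:10,r2:Mul2,r3:Add2,r4:3,r5:-5
c9: CDB Add2=-8 | r0:2,r1:10,r2:Mul2,r3:-8,r4:3,r5:-5
c10: CDB Mul1=-15 | r0:2,r1:10,r2:Mul2,r3:-8,r4:3,r5:-5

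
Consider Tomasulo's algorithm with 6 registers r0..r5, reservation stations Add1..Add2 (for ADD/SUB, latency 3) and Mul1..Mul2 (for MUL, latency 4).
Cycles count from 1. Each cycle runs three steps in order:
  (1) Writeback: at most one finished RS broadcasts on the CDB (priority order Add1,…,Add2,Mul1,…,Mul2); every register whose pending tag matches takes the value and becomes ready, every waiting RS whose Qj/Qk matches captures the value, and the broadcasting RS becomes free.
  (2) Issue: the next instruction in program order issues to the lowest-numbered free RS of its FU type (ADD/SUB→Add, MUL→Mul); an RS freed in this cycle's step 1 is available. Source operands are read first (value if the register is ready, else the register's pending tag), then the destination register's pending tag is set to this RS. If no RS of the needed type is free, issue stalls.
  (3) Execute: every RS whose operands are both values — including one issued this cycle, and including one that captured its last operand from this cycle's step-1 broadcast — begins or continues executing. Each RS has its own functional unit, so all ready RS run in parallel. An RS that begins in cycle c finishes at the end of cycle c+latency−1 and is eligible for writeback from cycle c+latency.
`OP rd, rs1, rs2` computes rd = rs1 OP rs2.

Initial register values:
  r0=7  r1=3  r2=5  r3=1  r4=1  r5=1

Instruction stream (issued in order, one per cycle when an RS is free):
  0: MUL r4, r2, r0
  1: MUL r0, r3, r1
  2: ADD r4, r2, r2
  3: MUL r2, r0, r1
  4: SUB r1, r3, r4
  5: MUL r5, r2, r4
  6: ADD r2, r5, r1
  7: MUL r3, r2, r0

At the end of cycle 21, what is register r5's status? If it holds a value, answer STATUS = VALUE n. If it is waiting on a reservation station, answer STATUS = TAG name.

STATUS = VALUE 90

  c1: issue MUL r4<-Mul1  regs: r0:7,r1:3,r2:5,r3:1,r4:Mul1,r5:1
  c2: issue MUL r0<-Mul2  regs: r0:Mul2,r1:3,r2:5,r3:1,r4:Mul1,r5:1
  c3: issue ADD r4<-Add1  regs: r0:Mul2,r1:3,r2:5,r3:1,r4:Add1,r5:1
  c4: stall  regs: r0:Mul2,r1:3,r2:5,r3:1,r4:Add1,r5:1
  c5: CDB Mul1=35; issue MUL r2<-Mul1  regs: r0:Mul2,r1:3,r2:Mul1,r3:1,r4:Add1,r5:1
  c6: CDB Add1=10; issue SUB r1<-Add1  regs: r0:Mul2,r1:Add1,r2:Mul1,r3:1,r4:10,r5:1
  c7: CDB Mul2=3; issue MUL r5<-Mul2  regs: r0:3,r1:Add1,r2:Mul1,r3:1,r4:10,r5:Mul2
  c8: issue ADD r2<-Add2  regs: r0:3,r1:Add1,r2:Add2,r3:1,r4:10,r5:Mul2
  c9: CDB Add1=-9; stall  regs: r0:3,r1:-9,r2:Add2,r3:1,r4:10,r5:Mul2
  c10: stall  regs: r0:3,r1:-9,r2:Add2,r3:1,r4:10,r5:Mul2
  c11: CDB Mul1=9; issue MUL r3<-Mul1  regs: r0:3,r1:-9,r2:Add2,r3:Mul1,r4:10,r5:Mul2
  c12: -  regs: r0:3,r1:-9,r2:Add2,r3:Mul1,r4:10,r5:Mul2
  c13: -  regs: r0:3,r1:-9,r2:Add2,r3:Mul1,r4:10,r5:Mul2
  c14: -  regs: r0:3,r1:-9,r2:Add2,r3:Mul1,r4:10,r5:Mul2
  c15: CDB Mul2=90  regs: r0:3,r1:-9,r2:Add2,r3:Mul1,r4:10,r5:90
  c16: -  regs: r0:3,r1:-9,r2:Add2,r3:Mul1,r4:10,r5:90
  c17: -  regs: r0:3,r1:-9,r2:Add2,r3:Mul1,r4:10,r5:90
  c18: CDB Add2=81  regs: r0:3,r1:-9,r2:81,r3:Mul1,r4:10,r5:90
  c19: -  regs: r0:3,r1:-9,r2:81,r3:Mul1,r4:10,r5:90
  c20: -  regs: r0:3,r1:-9,r2:81,r3:Mul1,r4:10,r5:90
  c21: -  regs: r0:3,r1:-9,r2:81,r3:Mul1,r4:10,r5:90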